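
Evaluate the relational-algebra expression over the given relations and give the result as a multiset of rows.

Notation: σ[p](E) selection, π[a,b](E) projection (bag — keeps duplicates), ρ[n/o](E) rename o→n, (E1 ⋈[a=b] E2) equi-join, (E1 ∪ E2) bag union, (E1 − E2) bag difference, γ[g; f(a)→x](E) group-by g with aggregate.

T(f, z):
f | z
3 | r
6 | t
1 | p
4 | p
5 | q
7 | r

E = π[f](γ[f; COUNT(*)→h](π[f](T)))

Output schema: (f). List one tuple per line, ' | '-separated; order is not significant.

Subexpression sizes:
  T → 6
  π[f](T) → 6
  γ[f; COUNT(*)→h](π[f](T)) → 6
  π[f](γ[f; COUNT(*)→h](π[f](T))) → 6

== RESULT ==
f
1
3
4
5
6
7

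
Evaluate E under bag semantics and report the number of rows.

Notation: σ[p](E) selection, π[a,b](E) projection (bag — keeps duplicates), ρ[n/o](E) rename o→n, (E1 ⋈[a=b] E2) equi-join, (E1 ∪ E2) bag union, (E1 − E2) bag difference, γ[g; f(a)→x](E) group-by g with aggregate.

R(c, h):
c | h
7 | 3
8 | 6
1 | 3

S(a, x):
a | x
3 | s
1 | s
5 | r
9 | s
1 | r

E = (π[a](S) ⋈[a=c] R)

Row counts bottom-up:
  S → 5
  π[a](S) → 5
  R → 3
  (π[a](S) ⋈[a=c] R) → 2

|E| = 2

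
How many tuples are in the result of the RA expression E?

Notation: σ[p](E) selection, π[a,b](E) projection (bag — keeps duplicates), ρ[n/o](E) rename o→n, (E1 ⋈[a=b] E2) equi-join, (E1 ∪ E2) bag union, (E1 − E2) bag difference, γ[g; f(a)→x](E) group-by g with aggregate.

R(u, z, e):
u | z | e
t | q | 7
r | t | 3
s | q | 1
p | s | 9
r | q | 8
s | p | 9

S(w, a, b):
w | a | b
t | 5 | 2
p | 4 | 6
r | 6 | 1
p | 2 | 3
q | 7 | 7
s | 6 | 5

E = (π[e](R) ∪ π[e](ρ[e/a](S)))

Row counts bottom-up:
  R → 6
  π[e](R) → 6
  S → 6
  ρ[e/a](S) → 6
  π[e](ρ[e/a](S)) → 6
  (π[e](R) ∪ π[e](ρ[e/a](S))) → 12

|E| = 12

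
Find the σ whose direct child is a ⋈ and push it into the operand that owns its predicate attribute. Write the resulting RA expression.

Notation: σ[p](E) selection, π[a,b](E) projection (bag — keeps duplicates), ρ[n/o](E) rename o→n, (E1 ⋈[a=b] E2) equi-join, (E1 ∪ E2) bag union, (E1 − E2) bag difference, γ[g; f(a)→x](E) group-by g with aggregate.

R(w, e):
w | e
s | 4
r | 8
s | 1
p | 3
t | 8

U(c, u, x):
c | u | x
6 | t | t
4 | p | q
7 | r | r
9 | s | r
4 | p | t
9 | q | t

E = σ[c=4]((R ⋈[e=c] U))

σ filters on c, owned by the right side.
E' = (R ⋈[e=c] σ[c=4](U))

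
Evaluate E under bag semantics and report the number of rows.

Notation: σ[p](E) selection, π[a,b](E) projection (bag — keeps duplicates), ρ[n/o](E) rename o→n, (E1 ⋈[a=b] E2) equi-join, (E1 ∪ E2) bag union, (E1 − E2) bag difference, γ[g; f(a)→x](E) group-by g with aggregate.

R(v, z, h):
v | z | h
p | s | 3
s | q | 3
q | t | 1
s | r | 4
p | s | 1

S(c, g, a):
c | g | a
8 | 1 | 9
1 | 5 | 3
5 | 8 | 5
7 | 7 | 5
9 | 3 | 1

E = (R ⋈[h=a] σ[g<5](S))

Subexpression sizes:
  R → 5
  S → 5
  σ[g<5](S) → 2
  (R ⋈[h=a] σ[g<5](S)) → 2

|E| = 2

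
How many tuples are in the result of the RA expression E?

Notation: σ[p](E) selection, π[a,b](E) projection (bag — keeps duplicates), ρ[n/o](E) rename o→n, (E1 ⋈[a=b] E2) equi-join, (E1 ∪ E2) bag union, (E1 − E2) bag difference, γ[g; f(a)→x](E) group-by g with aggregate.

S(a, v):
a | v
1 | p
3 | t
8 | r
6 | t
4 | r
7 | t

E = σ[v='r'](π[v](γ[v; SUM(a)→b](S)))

Per-node cardinality:
  S → 6
  γ[v; SUM(a)→b](S) → 3
  π[v](γ[v; SUM(a)→b](S)) → 3
  σ[v='r'](π[v](γ[v; SUM(a)→b](S))) → 1

|E| = 1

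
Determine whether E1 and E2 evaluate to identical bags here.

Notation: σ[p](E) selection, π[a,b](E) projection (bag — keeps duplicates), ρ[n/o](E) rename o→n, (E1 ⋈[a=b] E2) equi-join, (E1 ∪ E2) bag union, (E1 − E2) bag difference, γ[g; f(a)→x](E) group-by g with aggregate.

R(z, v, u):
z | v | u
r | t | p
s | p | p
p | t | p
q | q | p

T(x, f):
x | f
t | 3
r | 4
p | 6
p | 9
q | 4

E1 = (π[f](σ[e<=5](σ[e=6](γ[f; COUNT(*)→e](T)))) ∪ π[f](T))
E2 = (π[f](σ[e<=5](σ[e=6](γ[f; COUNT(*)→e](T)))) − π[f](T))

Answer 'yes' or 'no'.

E1 row counts bottom-up:
  T → 5
  γ[f; COUNT(*)→e](T) → 4
  σ[e=6](γ[f; COUNT(*)→e](T)) → 0
  σ[e<=5](σ[e=6](γ[f; COUNT(*)→e](T))) → 0
  π[f](σ[e<=5](σ[e=6](γ[f; COUNT(*)→e](T)))) → 0
  T → 5
  π[f](T) → 5
  (π[f](σ[e<=5](σ[e=6](γ[f; COUNT(*)→e](T)))) ∪ π[f](T)) → 5
E2 row counts bottom-up:
  T → 5
  γ[f; COUNT(*)→e](T) → 4
  σ[e=6](γ[f; COUNT(*)→e](T)) → 0
  σ[e<=5](σ[e=6](γ[f; COUNT(*)→e](T))) → 0
  π[f](σ[e<=5](σ[e=6](γ[f; COUNT(*)→e](T)))) → 0
  T → 5
  π[f](T) → 5
  (π[f](σ[e<=5](σ[e=6](γ[f; COUNT(*)→e](T)))) − π[f](T)) → 0

E1 result:
f
3
4
4
6
9
E2 result:
f
(0 rows)
Witness: (6,) appears 1× in E1 but 0× in E2.

no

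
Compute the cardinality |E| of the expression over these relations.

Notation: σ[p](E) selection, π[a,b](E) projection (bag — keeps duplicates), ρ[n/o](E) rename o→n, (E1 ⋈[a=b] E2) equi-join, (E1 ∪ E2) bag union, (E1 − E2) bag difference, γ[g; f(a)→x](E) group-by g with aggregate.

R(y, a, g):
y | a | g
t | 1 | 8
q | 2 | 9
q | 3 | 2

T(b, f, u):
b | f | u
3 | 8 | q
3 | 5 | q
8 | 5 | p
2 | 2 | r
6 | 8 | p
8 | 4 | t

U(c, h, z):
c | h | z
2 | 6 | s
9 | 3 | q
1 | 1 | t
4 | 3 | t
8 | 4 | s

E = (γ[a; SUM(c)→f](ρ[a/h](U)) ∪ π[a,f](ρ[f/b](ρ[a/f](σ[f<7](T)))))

Per-node cardinality:
  U → 5
  ρ[a/h](U) → 5
  γ[a; SUM(c)→f](ρ[a/h](U)) → 4
  T → 6
  σ[f<7](T) → 4
  ρ[a/f](σ[f<7](T)) → 4
  ρ[f/b](ρ[a/f](σ[f<7](T))) → 4
  π[a,f](ρ[f/b](ρ[a/f](σ[f<7](T)))) → 4
  (γ[a; SUM(c)→f](ρ[a/h](U)) ∪ π[a,f](ρ[f/b](ρ[a/f](σ[f<7](T))))) → 8

|E| = 8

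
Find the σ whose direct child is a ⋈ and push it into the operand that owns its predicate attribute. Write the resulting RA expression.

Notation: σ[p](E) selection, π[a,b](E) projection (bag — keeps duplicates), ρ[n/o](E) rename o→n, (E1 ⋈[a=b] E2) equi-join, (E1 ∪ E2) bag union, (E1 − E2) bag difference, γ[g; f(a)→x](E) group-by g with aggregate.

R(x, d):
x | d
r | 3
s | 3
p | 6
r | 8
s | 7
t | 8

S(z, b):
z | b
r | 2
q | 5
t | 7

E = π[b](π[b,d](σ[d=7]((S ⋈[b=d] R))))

σ filters on d, owned by the right side.
E' = π[b](π[b,d]((S ⋈[b=d] σ[d=7](R))))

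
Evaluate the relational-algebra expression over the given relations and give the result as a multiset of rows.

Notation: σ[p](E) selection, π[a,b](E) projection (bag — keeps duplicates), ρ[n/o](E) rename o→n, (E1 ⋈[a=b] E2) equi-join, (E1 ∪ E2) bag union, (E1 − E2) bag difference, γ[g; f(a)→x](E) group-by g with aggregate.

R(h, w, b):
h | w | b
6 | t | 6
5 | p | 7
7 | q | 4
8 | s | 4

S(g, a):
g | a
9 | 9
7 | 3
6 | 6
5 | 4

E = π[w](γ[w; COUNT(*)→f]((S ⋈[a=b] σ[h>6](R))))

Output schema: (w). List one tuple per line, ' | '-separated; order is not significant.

Stepwise |·|:
  S → 4
  R → 4
  σ[h>6](R) → 2
  (S ⋈[a=b] σ[h>6](R)) → 2
  γ[w; COUNT(*)→f]((S ⋈[a=b] σ[h>6](R))) → 2
  π[w](γ[w; COUNT(*)→f]((S ⋈[a=b] σ[h>6](R)))) → 2

== RESULT ==
w
q
s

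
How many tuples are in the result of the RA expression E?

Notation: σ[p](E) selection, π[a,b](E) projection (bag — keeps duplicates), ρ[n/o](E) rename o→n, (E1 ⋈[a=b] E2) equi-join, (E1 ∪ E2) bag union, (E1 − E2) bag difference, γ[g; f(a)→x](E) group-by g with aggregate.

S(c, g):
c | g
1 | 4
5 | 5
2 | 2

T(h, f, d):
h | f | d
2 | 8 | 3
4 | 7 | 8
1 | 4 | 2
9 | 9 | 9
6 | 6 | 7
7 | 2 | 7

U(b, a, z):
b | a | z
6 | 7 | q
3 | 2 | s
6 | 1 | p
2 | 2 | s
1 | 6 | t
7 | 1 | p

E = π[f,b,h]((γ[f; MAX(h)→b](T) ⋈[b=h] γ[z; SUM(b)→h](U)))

Stepwise |·|:
  T → 6
  γ[f; MAX(h)→b](T) → 6
  U → 6
  γ[z; SUM(b)→h](U) → 4
  (γ[f; MAX(h)→b](T) ⋈[b=h] γ[z; SUM(b)→h](U)) → 2
  π[f,b,h]((γ[f; MAX(h)→b](T) ⋈[b=h] γ[z; SUM(b)→h](U))) → 2

|E| = 2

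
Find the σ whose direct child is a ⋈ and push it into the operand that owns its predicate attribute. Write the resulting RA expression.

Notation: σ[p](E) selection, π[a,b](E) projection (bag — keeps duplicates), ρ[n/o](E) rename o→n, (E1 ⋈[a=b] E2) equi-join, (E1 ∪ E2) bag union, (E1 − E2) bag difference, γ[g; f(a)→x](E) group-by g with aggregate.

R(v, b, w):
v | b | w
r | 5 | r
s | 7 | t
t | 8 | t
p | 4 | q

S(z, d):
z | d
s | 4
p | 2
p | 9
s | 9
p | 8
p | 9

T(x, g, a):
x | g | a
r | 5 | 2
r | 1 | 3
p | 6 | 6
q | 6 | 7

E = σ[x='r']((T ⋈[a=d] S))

σ filters on x, owned by the left side.
E' = (σ[x='r'](T) ⋈[a=d] S)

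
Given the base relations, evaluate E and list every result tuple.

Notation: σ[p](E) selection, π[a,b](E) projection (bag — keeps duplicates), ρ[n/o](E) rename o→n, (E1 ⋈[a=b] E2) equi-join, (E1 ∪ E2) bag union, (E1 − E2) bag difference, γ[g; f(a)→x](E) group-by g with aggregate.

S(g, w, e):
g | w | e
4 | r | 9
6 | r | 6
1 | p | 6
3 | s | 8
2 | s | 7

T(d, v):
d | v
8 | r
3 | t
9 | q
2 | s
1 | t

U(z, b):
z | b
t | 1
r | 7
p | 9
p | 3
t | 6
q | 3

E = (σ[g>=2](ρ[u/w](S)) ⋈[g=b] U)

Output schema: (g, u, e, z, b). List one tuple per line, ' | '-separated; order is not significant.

Per-node cardinality:
  S → 5
  ρ[u/w](S) → 5
  σ[g>=2](ρ[u/w](S)) → 4
  U → 6
  (σ[g>=2](ρ[u/w](S)) ⋈[g=b] U) → 3

== RESULT ==
g | u | e | z | b
3 | s | 8 | p | 3
3 | s | 8 | q | 3
6 | r | 6 | t | 6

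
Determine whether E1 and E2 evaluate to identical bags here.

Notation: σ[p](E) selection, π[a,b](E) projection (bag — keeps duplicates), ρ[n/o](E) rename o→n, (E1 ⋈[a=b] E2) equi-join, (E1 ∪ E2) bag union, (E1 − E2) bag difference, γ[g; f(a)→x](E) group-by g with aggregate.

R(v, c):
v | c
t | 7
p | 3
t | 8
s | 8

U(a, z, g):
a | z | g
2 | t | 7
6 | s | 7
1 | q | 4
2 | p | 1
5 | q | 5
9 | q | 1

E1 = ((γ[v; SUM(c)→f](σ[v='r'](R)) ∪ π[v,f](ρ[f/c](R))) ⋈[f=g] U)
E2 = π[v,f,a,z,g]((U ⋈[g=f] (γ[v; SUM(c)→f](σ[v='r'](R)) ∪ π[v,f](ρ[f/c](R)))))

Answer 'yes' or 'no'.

E1 stepwise |·|:
  R → 4
  σ[v='r'](R) → 0
  γ[v; SUM(c)→f](σ[v='r'](R)) → 0
  R → 4
  ρ[f/c](R) → 4
  π[v,f](ρ[f/c](R)) → 4
  (γ[v; SUM(c)→f](σ[v='r'](R)) ∪ π[v,f](ρ[f/c](R))) → 4
  U → 6
  ((γ[v; SUM(c)→f](σ[v='r'](R)) ∪ π[v,f](ρ[f/c](R))) ⋈[f=g] U) → 2
E2 stepwise |·|:
  U → 6
  R → 4
  σ[v='r'](R) → 0
  γ[v; SUM(c)→f](σ[v='r'](R)) → 0
  R → 4
  ρ[f/c](R) → 4
  π[v,f](ρ[f/c](R)) → 4
  (γ[v; SUM(c)→f](σ[v='r'](R)) ∪ π[v,f](ρ[f/c](R))) → 4
  (U ⋈[g=f] (γ[v; SUM(c)→f](σ[v='r'](R)) ∪ π[v,f](ρ[f/c](R)))) → 2
  π[v,f,a,z,g]((U ⋈[g=f] (γ[v; SUM(c)→f](σ[v='r'](R)) ∪ π[v,f](ρ[f/c](R))))) → 2

E1 and E2 produce the same multiset:
v | f | a | z | g
t | 7 | 2 | t | 7
t | 7 | 6 | s | 7

yes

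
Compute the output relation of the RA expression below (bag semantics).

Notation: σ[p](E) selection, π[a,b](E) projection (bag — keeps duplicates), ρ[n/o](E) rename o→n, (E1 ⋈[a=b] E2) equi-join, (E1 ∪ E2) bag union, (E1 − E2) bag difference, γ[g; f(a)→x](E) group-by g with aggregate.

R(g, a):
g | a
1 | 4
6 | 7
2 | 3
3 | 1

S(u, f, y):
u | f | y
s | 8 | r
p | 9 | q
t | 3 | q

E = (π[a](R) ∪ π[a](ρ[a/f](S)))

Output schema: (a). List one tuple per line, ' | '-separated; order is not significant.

Stepwise |·|:
  R → 4
  π[a](R) → 4
  S → 3
  ρ[a/f](S) → 3
  π[a](ρ[a/f](S)) → 3
  (π[a](R) ∪ π[a](ρ[a/f](S))) → 7

== RESULT ==
a
1
3
3
4
7
8
9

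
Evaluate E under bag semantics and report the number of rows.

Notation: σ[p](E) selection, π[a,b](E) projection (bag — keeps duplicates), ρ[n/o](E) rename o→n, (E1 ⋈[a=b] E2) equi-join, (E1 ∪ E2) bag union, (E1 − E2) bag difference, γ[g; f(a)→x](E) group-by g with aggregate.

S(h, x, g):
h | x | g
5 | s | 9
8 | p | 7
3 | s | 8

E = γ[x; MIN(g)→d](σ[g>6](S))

Row counts bottom-up:
  S → 3
  σ[g>6](S) → 3
  γ[x; MIN(g)→d](σ[g>6](S)) → 2

|E| = 2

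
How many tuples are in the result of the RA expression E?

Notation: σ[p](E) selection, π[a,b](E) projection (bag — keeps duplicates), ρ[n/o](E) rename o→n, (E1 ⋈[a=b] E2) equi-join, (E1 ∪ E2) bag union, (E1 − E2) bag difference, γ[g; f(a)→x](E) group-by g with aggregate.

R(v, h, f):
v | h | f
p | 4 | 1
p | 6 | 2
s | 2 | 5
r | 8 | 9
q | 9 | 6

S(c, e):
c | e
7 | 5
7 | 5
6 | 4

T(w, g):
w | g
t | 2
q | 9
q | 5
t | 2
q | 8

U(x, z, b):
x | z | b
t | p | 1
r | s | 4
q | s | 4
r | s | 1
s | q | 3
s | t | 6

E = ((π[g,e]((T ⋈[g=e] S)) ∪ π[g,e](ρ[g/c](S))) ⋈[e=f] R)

Per-node cardinality:
  T → 5
  S → 3
  (T ⋈[g=e] S) → 2
  π[g,e]((T ⋈[g=e] S)) → 2
  S → 3
  ρ[g/c](S) → 3
  π[g,e](ρ[g/c](S)) → 3
  (π[g,e]((T ⋈[g=e] S)) ∪ π[g,e](ρ[g/c](S))) → 5
  R → 5
  ((π[g,e]((T ⋈[g=e] S)) ∪ π[g,e](ρ[g/c](S))) ⋈[e=f] R) → 4

|E| = 4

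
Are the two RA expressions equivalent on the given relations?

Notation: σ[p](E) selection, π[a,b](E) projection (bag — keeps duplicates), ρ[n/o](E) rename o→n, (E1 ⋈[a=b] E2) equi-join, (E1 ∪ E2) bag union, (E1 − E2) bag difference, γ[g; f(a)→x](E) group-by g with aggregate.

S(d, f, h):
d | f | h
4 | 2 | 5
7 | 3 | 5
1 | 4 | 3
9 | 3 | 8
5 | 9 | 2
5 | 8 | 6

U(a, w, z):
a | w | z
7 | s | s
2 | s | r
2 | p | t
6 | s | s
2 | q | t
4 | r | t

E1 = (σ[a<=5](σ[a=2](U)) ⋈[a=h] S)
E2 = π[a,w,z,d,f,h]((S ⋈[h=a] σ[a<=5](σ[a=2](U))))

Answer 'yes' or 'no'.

E1 stepwise |·|:
  U → 6
  σ[a=2](U) → 3
  σ[a<=5](σ[a=2](U)) → 3
  S → 6
  (σ[a<=5](σ[a=2](U)) ⋈[a=h] S) → 3
E2 stepwise |·|:
  S → 6
  U → 6
  σ[a=2](U) → 3
  σ[a<=5](σ[a=2](U)) → 3
  (S ⋈[h=a] σ[a<=5](σ[a=2](U))) → 3
  π[a,w,z,d,f,h]((S ⋈[h=a] σ[a<=5](σ[a=2](U)))) → 3

E1 and E2 produce the same multiset:
a | w | z | d | f | h
2 | p | t | 5 | 9 | 2
2 | q | t | 5 | 9 | 2
2 | s | r | 5 | 9 | 2

yes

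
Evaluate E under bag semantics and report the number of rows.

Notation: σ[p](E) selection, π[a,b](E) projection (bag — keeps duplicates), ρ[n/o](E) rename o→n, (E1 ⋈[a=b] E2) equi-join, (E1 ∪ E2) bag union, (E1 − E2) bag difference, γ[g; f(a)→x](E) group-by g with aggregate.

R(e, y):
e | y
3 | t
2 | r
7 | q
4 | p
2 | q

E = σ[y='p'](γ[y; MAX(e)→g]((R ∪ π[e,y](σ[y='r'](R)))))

Per-node cardinality:
  R → 5
  R → 5
  σ[y='r'](R) → 1
  π[e,y](σ[y='r'](R)) → 1
  (R ∪ π[e,y](σ[y='r'](R))) → 6
  γ[y; MAX(e)→g]((R ∪ π[e,y](σ[y='r'](R)))) → 4
  σ[y='p'](γ[y; MAX(e)→g]((R ∪ π[e,y](σ[y='r'](R))))) → 1

|E| = 1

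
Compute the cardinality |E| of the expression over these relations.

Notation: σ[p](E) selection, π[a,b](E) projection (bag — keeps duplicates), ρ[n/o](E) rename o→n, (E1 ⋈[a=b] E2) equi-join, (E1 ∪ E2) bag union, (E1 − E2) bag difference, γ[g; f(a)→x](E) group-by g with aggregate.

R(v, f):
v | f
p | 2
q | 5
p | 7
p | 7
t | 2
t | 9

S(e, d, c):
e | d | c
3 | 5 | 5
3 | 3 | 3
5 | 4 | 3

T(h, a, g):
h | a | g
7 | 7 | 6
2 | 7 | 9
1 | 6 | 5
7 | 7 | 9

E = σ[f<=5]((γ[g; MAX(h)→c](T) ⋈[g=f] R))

Stepwise |·|:
  T → 4
  γ[g; MAX(h)→c](T) → 3
  R → 6
  (γ[g; MAX(h)→c](T) ⋈[g=f] R) → 2
  σ[f<=5]((γ[g; MAX(h)→c](T) ⋈[g=f] R)) → 1

|E| = 1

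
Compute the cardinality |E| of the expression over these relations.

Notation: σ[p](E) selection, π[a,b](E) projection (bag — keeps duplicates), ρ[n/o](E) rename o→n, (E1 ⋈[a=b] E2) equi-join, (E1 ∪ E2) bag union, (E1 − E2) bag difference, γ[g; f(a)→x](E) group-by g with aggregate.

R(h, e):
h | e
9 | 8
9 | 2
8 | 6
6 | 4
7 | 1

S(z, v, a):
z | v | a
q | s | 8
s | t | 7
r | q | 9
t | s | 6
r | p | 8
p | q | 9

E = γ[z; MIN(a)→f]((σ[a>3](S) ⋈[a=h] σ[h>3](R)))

Row counts bottom-up:
  S → 6
  σ[a>3](S) → 6
  R → 5
  σ[h>3](R) → 5
  (σ[a>3](S) ⋈[a=h] σ[h>3](R)) → 8
  γ[z; MIN(a)→f]((σ[a>3](S) ⋈[a=h] σ[h>3](R))) → 5

|E| = 5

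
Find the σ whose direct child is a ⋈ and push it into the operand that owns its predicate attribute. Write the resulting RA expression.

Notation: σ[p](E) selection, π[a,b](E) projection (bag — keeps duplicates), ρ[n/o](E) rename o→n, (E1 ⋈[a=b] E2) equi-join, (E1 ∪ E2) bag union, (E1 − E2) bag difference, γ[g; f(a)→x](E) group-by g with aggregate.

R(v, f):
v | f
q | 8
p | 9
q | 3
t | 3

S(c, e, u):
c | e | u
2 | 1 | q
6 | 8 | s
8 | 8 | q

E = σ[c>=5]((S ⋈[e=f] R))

σ filters on c, owned by the left side.
E' = (σ[c>=5](S) ⋈[e=f] R)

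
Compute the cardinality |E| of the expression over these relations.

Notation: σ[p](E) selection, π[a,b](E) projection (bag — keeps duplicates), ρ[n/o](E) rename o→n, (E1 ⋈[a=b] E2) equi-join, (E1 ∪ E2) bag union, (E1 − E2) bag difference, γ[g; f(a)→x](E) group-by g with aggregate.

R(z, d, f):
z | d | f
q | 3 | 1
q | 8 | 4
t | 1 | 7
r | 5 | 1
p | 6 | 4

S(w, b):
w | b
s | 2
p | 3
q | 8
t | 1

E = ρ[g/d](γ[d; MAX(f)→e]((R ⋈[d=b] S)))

Per-node cardinality:
  R → 5
  S → 4
  (R ⋈[d=b] S) → 3
  γ[d; MAX(f)→e]((R ⋈[d=b] S)) → 3
  ρ[g/d](γ[d; MAX(f)→e]((R ⋈[d=b] S))) → 3

|E| = 3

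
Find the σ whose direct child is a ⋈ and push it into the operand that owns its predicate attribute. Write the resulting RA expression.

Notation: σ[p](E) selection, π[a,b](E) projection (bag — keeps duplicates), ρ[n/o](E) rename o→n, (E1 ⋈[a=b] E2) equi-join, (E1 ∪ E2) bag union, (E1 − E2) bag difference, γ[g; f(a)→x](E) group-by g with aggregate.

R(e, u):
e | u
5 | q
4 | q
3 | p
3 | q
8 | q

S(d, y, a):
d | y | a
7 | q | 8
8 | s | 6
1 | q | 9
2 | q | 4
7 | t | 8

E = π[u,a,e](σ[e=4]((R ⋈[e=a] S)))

σ filters on e, owned by the left side.
E' = π[u,a,e]((σ[e=4](R) ⋈[e=a] S))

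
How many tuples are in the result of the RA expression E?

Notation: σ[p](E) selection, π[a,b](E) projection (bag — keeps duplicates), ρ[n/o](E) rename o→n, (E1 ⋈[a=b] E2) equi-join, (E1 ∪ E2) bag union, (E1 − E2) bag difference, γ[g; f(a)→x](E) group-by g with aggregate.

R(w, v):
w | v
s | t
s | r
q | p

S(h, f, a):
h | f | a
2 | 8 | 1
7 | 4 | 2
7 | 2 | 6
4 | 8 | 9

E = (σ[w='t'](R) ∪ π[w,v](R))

Per-node cardinality:
  R → 3
  σ[w='t'](R) → 0
  R → 3
  π[w,v](R) → 3
  (σ[w='t'](R) ∪ π[w,v](R)) → 3

|E| = 3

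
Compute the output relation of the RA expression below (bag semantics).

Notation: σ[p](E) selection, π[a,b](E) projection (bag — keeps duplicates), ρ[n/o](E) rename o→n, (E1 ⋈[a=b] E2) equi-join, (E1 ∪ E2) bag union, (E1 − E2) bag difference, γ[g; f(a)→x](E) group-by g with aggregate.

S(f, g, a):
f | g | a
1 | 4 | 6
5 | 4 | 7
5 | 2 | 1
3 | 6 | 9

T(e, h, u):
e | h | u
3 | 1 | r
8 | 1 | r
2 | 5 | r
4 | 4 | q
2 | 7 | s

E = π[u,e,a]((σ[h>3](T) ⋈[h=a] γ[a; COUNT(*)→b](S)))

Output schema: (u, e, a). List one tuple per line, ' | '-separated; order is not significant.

Stepwise |·|:
  T → 5
  σ[h>3](T) → 3
  S → 4
  γ[a; COUNT(*)→b](S) → 4
  (σ[h>3](T) ⋈[h=a] γ[a; COUNT(*)→b](S)) → 1
  π[u,e,a]((σ[h>3](T) ⋈[h=a] γ[a; COUNT(*)→b](S))) → 1

== RESULT ==
u | e | a
s | 2 | 7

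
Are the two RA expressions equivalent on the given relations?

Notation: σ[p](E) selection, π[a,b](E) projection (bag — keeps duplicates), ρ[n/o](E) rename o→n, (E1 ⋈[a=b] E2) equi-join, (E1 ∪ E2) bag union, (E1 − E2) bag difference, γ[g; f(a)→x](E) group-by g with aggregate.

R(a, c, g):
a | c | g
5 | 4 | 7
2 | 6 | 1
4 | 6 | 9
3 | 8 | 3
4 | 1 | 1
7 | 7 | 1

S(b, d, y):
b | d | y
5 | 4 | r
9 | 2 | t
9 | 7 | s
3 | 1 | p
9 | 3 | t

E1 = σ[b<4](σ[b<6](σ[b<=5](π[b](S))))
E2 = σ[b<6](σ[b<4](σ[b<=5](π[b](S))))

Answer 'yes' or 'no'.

E1 subexpression sizes:
  S → 5
  π[b](S) → 5
  σ[b<=5](π[b](S)) → 2
  σ[b<6](σ[b<=5](π[b](S))) → 2
  σ[b<4](σ[b<6](σ[b<=5](π[b](S)))) → 1
E2 subexpression sizes:
  S → 5
  π[b](S) → 5
  σ[b<=5](π[b](S)) → 2
  σ[b<4](σ[b<=5](π[b](S))) → 1
  σ[b<6](σ[b<4](σ[b<=5](π[b](S)))) → 1

E1 and E2 produce the same multiset:
b
3

yes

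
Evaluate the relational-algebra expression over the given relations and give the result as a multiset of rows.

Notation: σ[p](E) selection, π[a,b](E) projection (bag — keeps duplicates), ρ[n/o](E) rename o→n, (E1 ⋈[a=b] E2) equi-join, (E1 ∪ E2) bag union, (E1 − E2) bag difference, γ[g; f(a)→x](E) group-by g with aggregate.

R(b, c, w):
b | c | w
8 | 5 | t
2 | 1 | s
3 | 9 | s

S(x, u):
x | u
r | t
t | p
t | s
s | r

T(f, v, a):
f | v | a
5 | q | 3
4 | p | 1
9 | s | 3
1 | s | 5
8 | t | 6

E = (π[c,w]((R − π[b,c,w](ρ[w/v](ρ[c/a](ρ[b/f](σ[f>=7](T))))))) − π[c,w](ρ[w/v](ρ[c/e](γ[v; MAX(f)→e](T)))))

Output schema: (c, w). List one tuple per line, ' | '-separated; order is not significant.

Per-node cardinality:
  R → 3
  T → 5
  σ[f>=7](T) → 2
  ρ[b/f](σ[f>=7](T)) → 2
  ρ[c/a](ρ[b/f](σ[f>=7](T))) → 2
  ρ[w/v](ρ[c/a](ρ[b/f](σ[f>=7](T)))) → 2
  π[b,c,w](ρ[w/v](ρ[c/a](ρ[b/f](σ[f>=7](T))))) → 2
  (R − π[b,c,w](ρ[w/v](ρ[c/a](ρ[b/f](σ[f>=7](T)))))) → 3
  π[c,w]((R − π[b,c,w](ρ[w/v](ρ[c/a](ρ[b/f](σ[f>=7](T))))))) → 3
  T → 5
  γ[v; MAX(f)→e](T) → 4
  ρ[c/e](γ[v; MAX(f)→e](T)) → 4
  ρ[w/v](ρ[c/e](γ[v; MAX(f)→e](T))) → 4
  π[c,w](ρ[w/v](ρ[c/e](γ[v; MAX(f)→e](T)))) → 4
  (π[c,w]((R − π[b,c,w](ρ[w/v](ρ[c/a](ρ[b/f](σ[f>=7](T))))))) − π[c,w](ρ[w/v](ρ[c/e](γ[v; MAX(f)→e](T))))) → 2

== RESULT ==
c | w
1 | s
5 | t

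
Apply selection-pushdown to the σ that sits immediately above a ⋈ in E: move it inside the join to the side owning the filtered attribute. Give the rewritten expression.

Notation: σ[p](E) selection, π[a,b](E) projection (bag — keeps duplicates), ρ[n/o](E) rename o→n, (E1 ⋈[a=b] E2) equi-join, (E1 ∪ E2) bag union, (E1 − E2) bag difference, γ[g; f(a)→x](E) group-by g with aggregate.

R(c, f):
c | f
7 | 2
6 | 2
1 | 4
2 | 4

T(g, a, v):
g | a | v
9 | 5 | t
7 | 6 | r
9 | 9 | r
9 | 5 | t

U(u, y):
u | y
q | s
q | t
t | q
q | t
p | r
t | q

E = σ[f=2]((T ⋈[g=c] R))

σ filters on f, owned by the right side.
E' = (T ⋈[g=c] σ[f=2](R))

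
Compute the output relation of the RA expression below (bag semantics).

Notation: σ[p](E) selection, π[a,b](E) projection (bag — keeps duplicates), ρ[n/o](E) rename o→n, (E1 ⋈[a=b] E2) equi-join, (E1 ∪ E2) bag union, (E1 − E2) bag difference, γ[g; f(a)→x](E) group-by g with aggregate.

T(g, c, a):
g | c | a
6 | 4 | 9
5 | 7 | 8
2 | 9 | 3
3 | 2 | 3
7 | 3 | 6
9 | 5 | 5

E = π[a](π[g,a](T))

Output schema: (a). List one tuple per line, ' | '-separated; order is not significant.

Per-node cardinality:
  T → 6
  π[g,a](T) → 6
  π[a](π[g,a](T)) → 6

== RESULT ==
a
3
3
5
6
8
9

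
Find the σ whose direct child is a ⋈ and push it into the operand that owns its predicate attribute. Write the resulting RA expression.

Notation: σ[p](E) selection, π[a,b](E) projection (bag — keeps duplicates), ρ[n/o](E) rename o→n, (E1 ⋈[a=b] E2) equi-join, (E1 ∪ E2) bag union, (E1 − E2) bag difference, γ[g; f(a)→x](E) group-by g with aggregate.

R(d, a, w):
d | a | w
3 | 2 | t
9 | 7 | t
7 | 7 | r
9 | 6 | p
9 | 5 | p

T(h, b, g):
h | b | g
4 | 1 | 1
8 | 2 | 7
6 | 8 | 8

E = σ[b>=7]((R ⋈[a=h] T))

σ filters on b, owned by the right side.
E' = (R ⋈[a=h] σ[b>=7](T))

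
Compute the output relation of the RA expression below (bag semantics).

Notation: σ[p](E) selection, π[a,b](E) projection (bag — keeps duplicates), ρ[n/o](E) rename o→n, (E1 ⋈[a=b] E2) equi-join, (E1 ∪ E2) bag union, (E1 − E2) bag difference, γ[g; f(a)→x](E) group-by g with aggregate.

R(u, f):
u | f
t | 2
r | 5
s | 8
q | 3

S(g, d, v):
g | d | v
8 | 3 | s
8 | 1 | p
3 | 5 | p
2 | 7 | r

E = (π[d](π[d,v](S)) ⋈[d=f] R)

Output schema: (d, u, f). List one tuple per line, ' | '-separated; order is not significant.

Row counts bottom-up:
  S → 4
  π[d,v](S) → 4
  π[d](π[d,v](S)) → 4
  R → 4
  (π[d](π[d,v](S)) ⋈[d=f] R) → 2

== RESULT ==
d | u | f
3 | q | 3
5 | r | 5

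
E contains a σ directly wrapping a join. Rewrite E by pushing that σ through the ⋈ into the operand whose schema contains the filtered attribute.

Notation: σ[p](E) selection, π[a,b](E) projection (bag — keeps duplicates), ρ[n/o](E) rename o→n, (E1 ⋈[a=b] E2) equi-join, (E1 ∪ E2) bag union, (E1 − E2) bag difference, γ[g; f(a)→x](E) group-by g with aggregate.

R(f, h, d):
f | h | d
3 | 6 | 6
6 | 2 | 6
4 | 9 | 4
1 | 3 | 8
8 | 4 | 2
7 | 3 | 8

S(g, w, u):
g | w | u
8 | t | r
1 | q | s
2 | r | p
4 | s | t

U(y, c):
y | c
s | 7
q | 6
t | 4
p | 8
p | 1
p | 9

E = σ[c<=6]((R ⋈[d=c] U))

σ filters on c, owned by the right side.
E' = (R ⋈[d=c] σ[c<=6](U))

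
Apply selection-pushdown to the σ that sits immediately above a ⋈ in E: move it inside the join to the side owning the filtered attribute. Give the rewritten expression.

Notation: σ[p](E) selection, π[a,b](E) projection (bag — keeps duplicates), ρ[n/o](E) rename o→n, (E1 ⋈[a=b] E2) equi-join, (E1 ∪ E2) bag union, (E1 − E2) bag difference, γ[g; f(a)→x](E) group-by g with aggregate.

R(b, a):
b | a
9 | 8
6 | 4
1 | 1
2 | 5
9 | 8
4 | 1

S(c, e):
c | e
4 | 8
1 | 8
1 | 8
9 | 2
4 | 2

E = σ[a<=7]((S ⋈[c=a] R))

σ filters on a, owned by the right side.
E' = (S ⋈[c=a] σ[a<=7](R))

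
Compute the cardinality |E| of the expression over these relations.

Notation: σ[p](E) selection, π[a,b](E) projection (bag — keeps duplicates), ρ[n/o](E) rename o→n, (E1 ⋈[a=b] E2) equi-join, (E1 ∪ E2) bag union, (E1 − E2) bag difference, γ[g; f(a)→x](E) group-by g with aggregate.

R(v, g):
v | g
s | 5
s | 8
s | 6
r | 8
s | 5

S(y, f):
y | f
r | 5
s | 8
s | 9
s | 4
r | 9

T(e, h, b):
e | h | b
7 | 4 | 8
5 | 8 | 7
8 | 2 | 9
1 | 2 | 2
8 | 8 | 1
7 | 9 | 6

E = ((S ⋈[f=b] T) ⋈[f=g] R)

Stepwise |·|:
  S → 5
  T → 6
  (S ⋈[f=b] T) → 3
  R → 5
  ((S ⋈[f=b] T) ⋈[f=g] R) → 2

|E| = 2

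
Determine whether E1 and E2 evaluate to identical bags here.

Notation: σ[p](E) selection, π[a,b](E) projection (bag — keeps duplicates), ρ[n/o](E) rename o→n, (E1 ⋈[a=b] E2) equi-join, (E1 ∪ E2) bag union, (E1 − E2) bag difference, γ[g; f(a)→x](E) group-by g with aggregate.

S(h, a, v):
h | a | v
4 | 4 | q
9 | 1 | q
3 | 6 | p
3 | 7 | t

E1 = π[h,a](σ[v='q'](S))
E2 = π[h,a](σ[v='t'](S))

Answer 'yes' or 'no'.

E1 per-node cardinality:
  S → 4
  σ[v='q'](S) → 2
  π[h,a](σ[v='q'](S)) → 2
E2 per-node cardinality:
  S → 4
  σ[v='t'](S) → 1
  π[h,a](σ[v='t'](S)) → 1

E1 result:
h | a
4 | 4
9 | 1
E2 result:
h | a
3 | 7
Witness: (4, 4) appears 1× in E1 but 0× in E2.

no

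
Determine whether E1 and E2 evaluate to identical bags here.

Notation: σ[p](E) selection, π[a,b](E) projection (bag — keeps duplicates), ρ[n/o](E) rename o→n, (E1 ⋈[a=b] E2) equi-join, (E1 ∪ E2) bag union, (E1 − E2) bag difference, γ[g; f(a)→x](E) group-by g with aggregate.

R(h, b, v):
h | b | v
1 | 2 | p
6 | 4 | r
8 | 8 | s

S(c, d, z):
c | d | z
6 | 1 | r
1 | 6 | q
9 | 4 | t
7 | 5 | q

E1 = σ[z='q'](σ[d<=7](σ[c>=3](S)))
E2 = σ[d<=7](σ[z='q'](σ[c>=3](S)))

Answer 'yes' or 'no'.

E1 per-node cardinality:
  S → 4
  σ[c>=3](S) → 3
  σ[d<=7](σ[c>=3](S)) → 3
  σ[z='q'](σ[d<=7](σ[c>=3](S))) → 1
E2 per-node cardinality:
  S → 4
  σ[c>=3](S) → 3
  σ[z='q'](σ[c>=3](S)) → 1
  σ[d<=7](σ[z='q'](σ[c>=3](S))) → 1

E1 and E2 produce the same multiset:
c | d | z
7 | 5 | q

yes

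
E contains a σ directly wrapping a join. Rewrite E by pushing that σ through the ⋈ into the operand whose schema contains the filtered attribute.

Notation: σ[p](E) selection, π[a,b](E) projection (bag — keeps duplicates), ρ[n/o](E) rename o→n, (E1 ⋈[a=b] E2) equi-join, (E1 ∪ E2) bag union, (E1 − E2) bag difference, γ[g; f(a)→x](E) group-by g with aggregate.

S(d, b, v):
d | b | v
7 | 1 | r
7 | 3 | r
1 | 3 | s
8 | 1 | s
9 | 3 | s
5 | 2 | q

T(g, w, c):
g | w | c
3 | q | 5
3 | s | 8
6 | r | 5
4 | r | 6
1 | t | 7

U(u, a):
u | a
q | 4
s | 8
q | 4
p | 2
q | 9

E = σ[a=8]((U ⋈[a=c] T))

σ filters on a, owned by the left side.
E' = (σ[a=8](U) ⋈[a=c] T)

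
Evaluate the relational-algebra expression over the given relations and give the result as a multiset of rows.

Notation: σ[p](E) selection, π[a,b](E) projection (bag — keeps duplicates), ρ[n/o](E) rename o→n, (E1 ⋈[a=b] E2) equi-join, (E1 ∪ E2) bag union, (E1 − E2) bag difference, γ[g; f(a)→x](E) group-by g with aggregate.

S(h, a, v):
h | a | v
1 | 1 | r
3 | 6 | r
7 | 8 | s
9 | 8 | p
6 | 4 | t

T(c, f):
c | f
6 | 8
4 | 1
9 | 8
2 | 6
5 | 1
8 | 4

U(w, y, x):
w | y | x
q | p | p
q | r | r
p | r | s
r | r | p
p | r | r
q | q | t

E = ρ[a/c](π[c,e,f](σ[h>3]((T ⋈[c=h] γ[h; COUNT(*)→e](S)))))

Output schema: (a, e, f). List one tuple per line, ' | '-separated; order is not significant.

Row counts bottom-up:
  T → 6
  S → 5
  γ[h; COUNT(*)→e](S) → 5
  (T ⋈[c=h] γ[h; COUNT(*)→e](S)) → 2
  σ[h>3]((T ⋈[c=h] γ[h; COUNT(*)→e](S))) → 2
  π[c,e,f](σ[h>3]((T ⋈[c=h] γ[h; COUNT(*)→e](S)))) → 2
  ρ[a/c](π[c,e,f](σ[h>3]((T ⋈[c=h] γ[h; COUNT(*)→e](S))))) → 2

== RESULT ==
a | e | f
6 | 1 | 8
9 | 1 | 8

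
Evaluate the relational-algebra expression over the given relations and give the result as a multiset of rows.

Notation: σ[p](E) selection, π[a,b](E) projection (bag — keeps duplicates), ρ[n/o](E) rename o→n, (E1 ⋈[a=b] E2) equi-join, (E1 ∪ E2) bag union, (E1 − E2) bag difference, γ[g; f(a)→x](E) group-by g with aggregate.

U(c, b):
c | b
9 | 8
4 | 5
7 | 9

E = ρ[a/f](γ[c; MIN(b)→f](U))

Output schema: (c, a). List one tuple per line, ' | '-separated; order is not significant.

Row counts bottom-up:
  U → 3
  γ[c; MIN(b)→f](U) → 3
  ρ[a/f](γ[c; MIN(b)→f](U)) → 3

== RESULT ==
c | a
4 | 5
7 | 9
9 | 8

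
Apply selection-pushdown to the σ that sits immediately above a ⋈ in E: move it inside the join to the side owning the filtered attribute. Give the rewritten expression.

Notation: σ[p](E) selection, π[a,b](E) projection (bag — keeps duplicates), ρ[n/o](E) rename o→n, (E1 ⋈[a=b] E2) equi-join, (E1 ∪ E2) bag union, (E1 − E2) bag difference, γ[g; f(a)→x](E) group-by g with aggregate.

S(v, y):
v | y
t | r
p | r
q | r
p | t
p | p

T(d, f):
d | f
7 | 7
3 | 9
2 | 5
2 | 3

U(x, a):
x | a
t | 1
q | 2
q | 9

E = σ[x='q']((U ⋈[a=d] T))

σ filters on x, owned by the left side.
E' = (σ[x='q'](U) ⋈[a=d] T)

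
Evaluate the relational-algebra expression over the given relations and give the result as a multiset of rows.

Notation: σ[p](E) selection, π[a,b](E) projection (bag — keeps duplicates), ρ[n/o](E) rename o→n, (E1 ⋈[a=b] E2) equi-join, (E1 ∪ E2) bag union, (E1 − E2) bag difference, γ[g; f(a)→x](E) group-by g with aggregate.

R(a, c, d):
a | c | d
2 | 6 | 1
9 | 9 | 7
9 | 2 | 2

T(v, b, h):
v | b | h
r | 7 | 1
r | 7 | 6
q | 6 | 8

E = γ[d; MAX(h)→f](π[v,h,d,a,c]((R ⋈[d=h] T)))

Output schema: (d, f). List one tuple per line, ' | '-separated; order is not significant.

Row counts bottom-up:
  R → 3
  T → 3
  (R ⋈[d=h] T) → 1
  π[v,h,d,a,c]((R ⋈[d=h] T)) → 1
  γ[d; MAX(h)→f](π[v,h,d,a,c]((R ⋈[d=h] T))) → 1

== RESULT ==
d | f
1 | 1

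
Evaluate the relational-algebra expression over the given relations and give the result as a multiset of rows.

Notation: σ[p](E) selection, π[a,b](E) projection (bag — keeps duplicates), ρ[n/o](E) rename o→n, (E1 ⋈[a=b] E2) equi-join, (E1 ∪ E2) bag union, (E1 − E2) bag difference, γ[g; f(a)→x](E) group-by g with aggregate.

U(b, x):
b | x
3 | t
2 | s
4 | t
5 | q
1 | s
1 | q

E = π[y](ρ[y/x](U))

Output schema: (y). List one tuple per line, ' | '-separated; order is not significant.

Row counts bottom-up:
  U → 6
  ρ[y/x](U) → 6
  π[y](ρ[y/x](U)) → 6

== RESULT ==
y
q
q
s
s
t
t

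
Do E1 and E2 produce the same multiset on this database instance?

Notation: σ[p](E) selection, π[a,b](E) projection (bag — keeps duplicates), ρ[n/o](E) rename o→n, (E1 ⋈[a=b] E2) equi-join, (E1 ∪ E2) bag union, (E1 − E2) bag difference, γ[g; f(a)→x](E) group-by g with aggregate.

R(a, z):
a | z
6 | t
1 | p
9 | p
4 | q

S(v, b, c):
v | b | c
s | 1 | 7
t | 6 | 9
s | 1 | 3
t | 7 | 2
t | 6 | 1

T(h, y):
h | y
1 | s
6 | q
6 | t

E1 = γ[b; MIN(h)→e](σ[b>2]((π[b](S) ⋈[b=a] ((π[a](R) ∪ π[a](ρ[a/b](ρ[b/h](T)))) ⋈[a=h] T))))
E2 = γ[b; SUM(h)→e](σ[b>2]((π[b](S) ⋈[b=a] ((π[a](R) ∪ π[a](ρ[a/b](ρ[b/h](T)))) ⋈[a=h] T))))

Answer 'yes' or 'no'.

E1 stepwise |·|:
  S → 5
  π[b](S) → 5
  R → 4
  π[a](R) → 4
  T → 3
  ρ[b/h](T) → 3
  ρ[a/b](ρ[b/h](T)) → 3
  π[a](ρ[a/b](ρ[b/h](T))) → 3
  (π[a](R) ∪ π[a](ρ[a/b](ρ[b/h](T)))) → 7
  T → 3
  ((π[a](R) ∪ π[a](ρ[a/b](ρ[b/h](T)))) ⋈[a=h] T) → 8
  (π[b](S) ⋈[b=a] ((π[a](R) ∪ π[a](ρ[a/b](ρ[b/h](T)))) ⋈[a=h] T)) → 16
  σ[b>2]((π[b](S) ⋈[b=a] ((π[a](R) ∪ π[a](ρ[a/b](ρ[b/h](T)))) ⋈[a=h] T))) → 12
  γ[b; MIN(h)→e](σ[b>2]((π[b](S) ⋈[b=a] ((π[a](R) ∪ π[a](ρ[a/b](ρ[b/h](T)))) ⋈[a=h] T)))) → 1
E2 stepwise |·|:
  S → 5
  π[b](S) → 5
  R → 4
  π[a](R) → 4
  T → 3
  ρ[b/h](T) → 3
  ρ[a/b](ρ[b/h](T)) → 3
  π[a](ρ[a/b](ρ[b/h](T))) → 3
  (π[a](R) ∪ π[a](ρ[a/b](ρ[b/h](T)))) → 7
  T → 3
  ((π[a](R) ∪ π[a](ρ[a/b](ρ[b/h](T)))) ⋈[a=h] T) → 8
  (π[b](S) ⋈[b=a] ((π[a](R) ∪ π[a](ρ[a/b](ρ[b/h](T)))) ⋈[a=h] T)) → 16
  σ[b>2]((π[b](S) ⋈[b=a] ((π[a](R) ∪ π[a](ρ[a/b](ρ[b/h](T)))) ⋈[a=h] T))) → 12
  γ[b; SUM(h)→e](σ[b>2]((π[b](S) ⋈[b=a] ((π[a](R) ∪ π[a](ρ[a/b](ρ[b/h](T)))) ⋈[a=h] T)))) → 1

E1 result:
b | e
6 | 6
E2 result:
b | e
6 | 72
Witness: (6, 6) appears 1× in E1 but 0× in E2.

no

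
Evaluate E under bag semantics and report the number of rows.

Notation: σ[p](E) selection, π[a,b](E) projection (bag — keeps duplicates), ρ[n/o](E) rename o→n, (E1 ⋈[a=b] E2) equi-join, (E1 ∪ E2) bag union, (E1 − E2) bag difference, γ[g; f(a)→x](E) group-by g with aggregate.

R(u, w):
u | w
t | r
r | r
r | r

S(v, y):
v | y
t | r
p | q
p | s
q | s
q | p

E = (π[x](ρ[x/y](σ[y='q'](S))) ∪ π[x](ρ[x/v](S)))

Stepwise |·|:
  S → 5
  σ[y='q'](S) → 1
  ρ[x/y](σ[y='q'](S)) → 1
  π[x](ρ[x/y](σ[y='q'](S))) → 1
  S → 5
  ρ[x/v](S) → 5
  π[x](ρ[x/v](S)) → 5
  (π[x](ρ[x/y](σ[y='q'](S))) ∪ π[x](ρ[x/v](S))) → 6

|E| = 6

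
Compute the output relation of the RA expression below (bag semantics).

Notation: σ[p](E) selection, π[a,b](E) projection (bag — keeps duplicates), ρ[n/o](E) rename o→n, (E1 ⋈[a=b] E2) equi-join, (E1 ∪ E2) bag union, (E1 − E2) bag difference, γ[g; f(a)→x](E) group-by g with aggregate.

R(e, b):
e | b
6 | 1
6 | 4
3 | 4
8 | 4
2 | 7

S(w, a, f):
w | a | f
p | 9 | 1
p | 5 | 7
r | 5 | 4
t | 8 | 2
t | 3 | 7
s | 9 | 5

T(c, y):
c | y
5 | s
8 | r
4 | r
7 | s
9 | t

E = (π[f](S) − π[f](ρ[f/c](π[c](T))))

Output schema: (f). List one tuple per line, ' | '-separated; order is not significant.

Subexpression sizes:
  S → 6
  π[f](S) → 6
  T → 5
  π[c](T) → 5
  ρ[f/c](π[c](T)) → 5
  π[f](ρ[f/c](π[c](T))) → 5
  (π[f](S) − π[f](ρ[f/c](π[c](T)))) → 3

== RESULT ==
f
1
2
7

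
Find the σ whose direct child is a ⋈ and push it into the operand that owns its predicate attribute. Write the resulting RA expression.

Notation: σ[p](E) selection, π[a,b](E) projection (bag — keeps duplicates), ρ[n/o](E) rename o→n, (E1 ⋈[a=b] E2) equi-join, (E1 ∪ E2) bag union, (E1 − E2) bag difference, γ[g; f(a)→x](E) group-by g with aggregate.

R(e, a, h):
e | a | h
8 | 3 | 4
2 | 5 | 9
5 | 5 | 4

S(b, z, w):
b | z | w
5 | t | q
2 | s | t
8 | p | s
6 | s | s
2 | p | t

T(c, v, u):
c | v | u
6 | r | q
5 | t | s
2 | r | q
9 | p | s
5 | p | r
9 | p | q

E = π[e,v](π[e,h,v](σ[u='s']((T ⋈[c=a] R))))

σ filters on u, owned by the left side.
E' = π[e,v](π[e,h,v]((σ[u='s'](T) ⋈[c=a] R)))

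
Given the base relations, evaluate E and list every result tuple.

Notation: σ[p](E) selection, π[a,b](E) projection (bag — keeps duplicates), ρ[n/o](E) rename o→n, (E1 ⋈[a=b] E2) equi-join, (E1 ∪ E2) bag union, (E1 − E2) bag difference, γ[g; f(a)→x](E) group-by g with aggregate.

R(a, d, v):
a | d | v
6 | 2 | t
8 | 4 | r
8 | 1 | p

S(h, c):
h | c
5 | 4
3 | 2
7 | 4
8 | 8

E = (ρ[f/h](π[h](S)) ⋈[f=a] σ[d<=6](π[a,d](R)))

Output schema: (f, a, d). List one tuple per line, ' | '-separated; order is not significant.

Stepwise |·|:
  S → 4
  π[h](S) → 4
  ρ[f/h](π[h](S)) → 4
  R → 3
  π[a,d](R) → 3
  σ[d<=6](π[a,d](R)) → 3
  (ρ[f/h](π[h](S)) ⋈[f=a] σ[d<=6](π[a,d](R))) → 2

== RESULT ==
f | a | d
8 | 8 | 1
8 | 8 | 4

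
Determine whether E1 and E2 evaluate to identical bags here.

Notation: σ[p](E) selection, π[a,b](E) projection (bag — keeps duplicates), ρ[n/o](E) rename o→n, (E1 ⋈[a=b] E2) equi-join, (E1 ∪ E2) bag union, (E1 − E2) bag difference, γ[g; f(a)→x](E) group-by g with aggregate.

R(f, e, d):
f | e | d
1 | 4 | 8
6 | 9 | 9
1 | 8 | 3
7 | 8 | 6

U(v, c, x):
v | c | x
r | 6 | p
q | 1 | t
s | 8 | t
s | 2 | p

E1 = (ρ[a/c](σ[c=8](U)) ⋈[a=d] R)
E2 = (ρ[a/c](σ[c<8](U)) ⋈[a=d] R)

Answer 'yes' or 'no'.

E1 subexpression sizes:
  U → 4
  σ[c=8](U) → 1
  ρ[a/c](σ[c=8](U)) → 1
  R → 4
  (ρ[a/c](σ[c=8](U)) ⋈[a=d] R) → 1
E2 subexpression sizes:
  U → 4
  σ[c<8](U) → 3
  ρ[a/c](σ[c<8](U)) → 3
  R → 4
  (ρ[a/c](σ[c<8](U)) ⋈[a=d] R) → 1

E1 result:
v | a | x | f | e | d
s | 8 | t | 1 | 4 | 8
E2 result:
v | a | x | f | e | d
r | 6 | p | 7 | 8 | 6
Witness: ('r', 6, 'p', 7, 8, 6) appears 0× in E1 but 1× in E2.

no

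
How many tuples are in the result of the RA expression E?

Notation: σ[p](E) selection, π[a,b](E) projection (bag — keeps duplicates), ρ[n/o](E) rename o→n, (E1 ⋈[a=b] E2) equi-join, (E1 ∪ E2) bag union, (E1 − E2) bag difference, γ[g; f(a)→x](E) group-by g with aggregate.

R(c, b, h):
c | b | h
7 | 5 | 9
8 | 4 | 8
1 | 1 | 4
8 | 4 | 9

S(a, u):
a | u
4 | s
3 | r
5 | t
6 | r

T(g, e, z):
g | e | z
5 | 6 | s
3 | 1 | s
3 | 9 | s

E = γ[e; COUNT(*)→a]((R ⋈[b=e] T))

Subexpression sizes:
  R → 4
  T → 3
  (R ⋈[b=e] T) → 1
  γ[e; COUNT(*)→a]((R ⋈[b=e] T)) → 1

|E| = 1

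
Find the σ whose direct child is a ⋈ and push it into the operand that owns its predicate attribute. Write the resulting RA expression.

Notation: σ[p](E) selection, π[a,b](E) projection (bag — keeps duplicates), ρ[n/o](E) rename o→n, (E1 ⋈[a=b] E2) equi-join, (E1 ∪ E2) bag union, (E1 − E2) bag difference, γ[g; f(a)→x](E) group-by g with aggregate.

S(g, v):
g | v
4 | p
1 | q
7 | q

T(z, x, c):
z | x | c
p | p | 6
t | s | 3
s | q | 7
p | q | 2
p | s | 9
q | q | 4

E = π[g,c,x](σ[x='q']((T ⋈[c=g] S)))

σ filters on x, owned by the left side.
E' = π[g,c,x]((σ[x='q'](T) ⋈[c=g] S))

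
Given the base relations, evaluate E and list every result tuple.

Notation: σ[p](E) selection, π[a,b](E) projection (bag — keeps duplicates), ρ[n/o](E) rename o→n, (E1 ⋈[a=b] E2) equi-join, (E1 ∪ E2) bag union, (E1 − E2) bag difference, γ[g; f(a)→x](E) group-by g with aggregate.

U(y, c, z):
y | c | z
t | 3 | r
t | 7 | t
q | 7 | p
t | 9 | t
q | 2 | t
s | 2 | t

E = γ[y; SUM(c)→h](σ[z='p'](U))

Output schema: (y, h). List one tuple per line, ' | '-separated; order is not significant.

Per-node cardinality:
  U → 6
  σ[z='p'](U) → 1
  γ[y; SUM(c)→h](σ[z='p'](U)) → 1

== RESULT ==
y | h
q | 7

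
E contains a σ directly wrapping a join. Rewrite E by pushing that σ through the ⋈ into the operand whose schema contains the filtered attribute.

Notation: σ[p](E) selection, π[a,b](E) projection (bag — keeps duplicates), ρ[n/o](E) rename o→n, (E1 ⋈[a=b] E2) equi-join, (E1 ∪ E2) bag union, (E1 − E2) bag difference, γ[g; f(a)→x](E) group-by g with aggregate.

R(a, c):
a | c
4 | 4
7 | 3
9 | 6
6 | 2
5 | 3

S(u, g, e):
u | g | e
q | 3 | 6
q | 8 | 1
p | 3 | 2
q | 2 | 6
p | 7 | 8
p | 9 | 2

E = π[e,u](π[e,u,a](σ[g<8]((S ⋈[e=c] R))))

σ filters on g, owned by the left side.
E' = π[e,u](π[e,u,a]((σ[g<8](S) ⋈[e=c] R)))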